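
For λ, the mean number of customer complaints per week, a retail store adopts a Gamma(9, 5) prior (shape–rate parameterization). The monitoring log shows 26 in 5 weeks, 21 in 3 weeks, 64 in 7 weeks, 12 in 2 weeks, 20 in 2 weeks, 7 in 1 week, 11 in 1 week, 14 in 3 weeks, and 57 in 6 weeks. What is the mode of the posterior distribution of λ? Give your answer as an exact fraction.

48/7

Total count: 26 + 21 + 64 + 12 + 20 + 7 + 11 + 14 + 57 = 232.
Total exposure: 5 + 3 + 7 + 2 + 2 + 1 + 1 + 3 + 6 = 30 weeks.
The Gamma prior is conjugate for the Poisson rate, so λ | data ~ Gamma(9+232, 5+30) = Gamma(241, 35).
Posterior mode = (α'−1)/β' = 240/35 = 48/7.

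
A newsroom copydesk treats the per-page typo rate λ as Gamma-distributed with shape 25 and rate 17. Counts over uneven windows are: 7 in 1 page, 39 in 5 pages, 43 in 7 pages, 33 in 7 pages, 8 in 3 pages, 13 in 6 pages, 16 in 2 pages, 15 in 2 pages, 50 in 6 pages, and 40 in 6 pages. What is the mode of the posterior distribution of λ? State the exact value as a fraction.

144/31

Total count: 7 + 39 + 43 + 33 + 8 + 13 + 16 + 15 + 50 + 40 = 264.
Total exposure: 1 + 5 + 7 + 7 + 3 + 6 + 2 + 2 + 6 + 6 = 45 pages.
Conjugate update: add total count to the shape and total exposure to the rate, giving Gamma(289, 62).
Posterior mode = (α'−1)/β' = 288/62 = 144/31.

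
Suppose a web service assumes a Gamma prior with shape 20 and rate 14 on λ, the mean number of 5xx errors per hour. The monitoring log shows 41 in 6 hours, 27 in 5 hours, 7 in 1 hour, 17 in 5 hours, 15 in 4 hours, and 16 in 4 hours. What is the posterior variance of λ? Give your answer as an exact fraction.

Total count: 41 + 27 + 7 + 17 + 15 + 16 = 123.
Total exposure: 6 + 5 + 1 + 5 + 4 + 4 = 25 hours.
By Gamma–Poisson conjugacy, the posterior is Gamma(α + Σx, β + Σt) = Gamma(20 + 123, 14 + 25) = Gamma(143, 39).
Posterior variance = α'/β'² = 143/1521 = 11/117.

11/117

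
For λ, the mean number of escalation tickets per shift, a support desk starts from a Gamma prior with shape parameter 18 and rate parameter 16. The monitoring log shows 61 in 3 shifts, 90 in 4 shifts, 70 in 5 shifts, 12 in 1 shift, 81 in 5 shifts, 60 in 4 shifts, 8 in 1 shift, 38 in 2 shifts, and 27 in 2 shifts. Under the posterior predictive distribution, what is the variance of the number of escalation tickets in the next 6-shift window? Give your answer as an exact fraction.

136710/1849

Total count: 61 + 90 + 70 + 12 + 81 + 60 + 8 + 38 + 27 = 447.
Total exposure: 3 + 4 + 5 + 1 + 5 + 4 + 1 + 2 + 2 = 27 shifts.
By Gamma–Poisson conjugacy, the posterior is Gamma(α + Σx, β + Σt) = Gamma(18 + 447, 16 + 27) = Gamma(465, 43).
The posterior predictive for a window of length T is Negative Binomial with variance T·α'·(β'+T)/β'² = 6·465·49/1849 = 136710/1849.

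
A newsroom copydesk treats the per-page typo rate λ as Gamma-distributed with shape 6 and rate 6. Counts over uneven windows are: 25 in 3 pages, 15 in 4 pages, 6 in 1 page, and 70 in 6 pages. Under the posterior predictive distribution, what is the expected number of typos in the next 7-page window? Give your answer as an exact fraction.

427/10

Total count: 25 + 15 + 6 + 70 = 116.
Total exposure: 3 + 4 + 1 + 6 = 14 pages.
Gamma(α, β) with Poisson data over total exposure Σt gives posterior Gamma(α+Σx, β+Σt) = Gamma(122, 20).
Predictive mean over a 7-page window = T·E[λ|data] = 7·122/20 = 427/10.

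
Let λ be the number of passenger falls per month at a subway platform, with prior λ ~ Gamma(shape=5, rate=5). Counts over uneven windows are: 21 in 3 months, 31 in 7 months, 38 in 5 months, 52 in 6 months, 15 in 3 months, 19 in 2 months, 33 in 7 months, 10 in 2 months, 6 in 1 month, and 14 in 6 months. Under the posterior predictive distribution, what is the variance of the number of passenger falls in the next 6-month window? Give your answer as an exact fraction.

77592/2209

Total count: 21 + 31 + 38 + 52 + 15 + 19 + 33 + 10 + 6 + 14 = 239.
Total exposure: 3 + 7 + 5 + 6 + 3 + 2 + 7 + 2 + 1 + 6 = 42 months.
The Gamma prior is conjugate for the Poisson rate, so λ | data ~ Gamma(5+239, 5+42) = Gamma(244, 47).
The posterior predictive for a window of length T is Negative Binomial with variance T·α'·(β'+T)/β'² = 6·244·53/2209 = 77592/2209.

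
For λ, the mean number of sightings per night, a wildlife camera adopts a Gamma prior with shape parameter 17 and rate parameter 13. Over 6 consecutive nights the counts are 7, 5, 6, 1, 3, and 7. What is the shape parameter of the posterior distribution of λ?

Total count: 7 + 5 + 6 + 1 + 3 + 7 = 29.
Total exposure: 6 nights.
By Gamma–Poisson conjugacy, the posterior is Gamma(α + Σx, β + Σt) = Gamma(17 + 29, 13 + 6) = Gamma(46, 19).

46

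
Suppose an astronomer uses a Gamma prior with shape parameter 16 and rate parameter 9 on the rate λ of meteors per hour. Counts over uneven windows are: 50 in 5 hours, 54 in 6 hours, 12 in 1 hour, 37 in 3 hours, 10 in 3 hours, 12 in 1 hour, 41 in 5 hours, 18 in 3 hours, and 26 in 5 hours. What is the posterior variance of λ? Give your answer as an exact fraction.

Total count: 50 + 54 + 12 + 37 + 10 + 12 + 41 + 18 + 26 = 260.
Total exposure: 5 + 6 + 1 + 3 + 3 + 1 + 5 + 3 + 5 = 32 hours.
The Gamma prior is conjugate for the Poisson rate, so λ | data ~ Gamma(16+260, 9+32) = Gamma(276, 41).
Posterior variance = α'/β'² = 276/1681.

276/1681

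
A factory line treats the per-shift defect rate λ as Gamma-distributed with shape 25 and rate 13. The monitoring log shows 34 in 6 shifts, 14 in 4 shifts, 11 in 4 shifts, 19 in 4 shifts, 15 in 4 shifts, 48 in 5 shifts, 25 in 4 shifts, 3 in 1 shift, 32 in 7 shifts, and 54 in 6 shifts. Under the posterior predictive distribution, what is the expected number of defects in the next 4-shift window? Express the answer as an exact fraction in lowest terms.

Total count: 34 + 14 + 11 + 19 + 15 + 48 + 25 + 3 + 32 + 54 = 255.
Total exposure: 6 + 4 + 4 + 4 + 4 + 5 + 4 + 1 + 7 + 6 = 45 shifts.
Conjugate update: add total count to the shape and total exposure to the rate, giving Gamma(280, 58).
Predictive mean over a 4-shift window = T·E[λ|data] = 4·280/58 = 560/29.

560/29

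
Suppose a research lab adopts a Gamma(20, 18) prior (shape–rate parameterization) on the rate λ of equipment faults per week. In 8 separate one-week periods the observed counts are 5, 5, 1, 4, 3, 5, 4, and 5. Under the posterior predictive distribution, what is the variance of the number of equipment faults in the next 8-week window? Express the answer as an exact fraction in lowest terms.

272/13

Total count: 5 + 5 + 1 + 4 + 3 + 5 + 4 + 5 = 32.
Total exposure: 8 weeks.
By Gamma–Poisson conjugacy, the posterior is Gamma(α + Σx, β + Σt) = Gamma(20 + 32, 18 + 8) = Gamma(52, 26).
The posterior predictive for a window of length T is Negative Binomial with variance T·α'·(β'+T)/β'² = 8·52·34/676 = 272/13.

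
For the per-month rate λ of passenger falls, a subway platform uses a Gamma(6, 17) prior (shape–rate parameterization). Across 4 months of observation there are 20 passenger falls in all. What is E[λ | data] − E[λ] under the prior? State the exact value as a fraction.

316/357

Total count 20 over total exposure 4 months.
Gamma(α, β) with Poisson data over total exposure Σt gives posterior Gamma(α+Σx, β+Σt) = Gamma(26, 21).
Posterior mean = 26/21 = 26/21; prior mean = 6/17 = 6/17. Difference = 26/21 − 6/17 = 316/357.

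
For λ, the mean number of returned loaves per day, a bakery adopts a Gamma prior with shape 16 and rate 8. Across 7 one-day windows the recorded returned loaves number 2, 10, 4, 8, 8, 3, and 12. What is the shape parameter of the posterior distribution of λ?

Total count: 2 + 10 + 4 + 8 + 8 + 3 + 12 = 47.
Total exposure: 7 days.
The Gamma prior is conjugate for the Poisson rate, so λ | data ~ Gamma(16+47, 8+7) = Gamma(63, 15).

63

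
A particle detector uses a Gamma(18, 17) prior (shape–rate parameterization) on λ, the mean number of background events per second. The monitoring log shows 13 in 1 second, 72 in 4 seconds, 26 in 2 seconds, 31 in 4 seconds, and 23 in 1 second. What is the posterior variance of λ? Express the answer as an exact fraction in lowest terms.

Total count: 13 + 72 + 26 + 31 + 23 = 165.
Total exposure: 1 + 4 + 2 + 4 + 1 = 12 seconds.
The Gamma prior is conjugate for the Poisson rate, so λ | data ~ Gamma(18+165, 17+12) = Gamma(183, 29).
Posterior variance = α'/β'² = 183/841.

183/841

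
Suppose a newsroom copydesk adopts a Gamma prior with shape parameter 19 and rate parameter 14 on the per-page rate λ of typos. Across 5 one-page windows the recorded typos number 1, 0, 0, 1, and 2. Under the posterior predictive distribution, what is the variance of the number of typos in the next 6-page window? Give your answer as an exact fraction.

3450/361

Total count: 1 + 0 + 0 + 1 + 2 = 4.
Total exposure: 5 pages.
By Gamma–Poisson conjugacy, the posterior is Gamma(α + Σx, β + Σt) = Gamma(19 + 4, 14 + 5) = Gamma(23, 19).
The posterior predictive for a window of length T is Negative Binomial with variance T·α'·(β'+T)/β'² = 6·23·25/361 = 3450/361.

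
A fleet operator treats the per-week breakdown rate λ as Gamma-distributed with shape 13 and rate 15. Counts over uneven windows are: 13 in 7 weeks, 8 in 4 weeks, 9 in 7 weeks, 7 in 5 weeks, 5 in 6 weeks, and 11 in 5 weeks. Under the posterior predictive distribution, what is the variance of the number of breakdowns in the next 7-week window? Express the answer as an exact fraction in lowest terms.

Total count: 13 + 8 + 9 + 7 + 5 + 11 = 53.
Total exposure: 7 + 4 + 7 + 5 + 6 + 5 = 34 weeks.
The Gamma prior is conjugate for the Poisson rate, so λ | data ~ Gamma(13+53, 15+34) = Gamma(66, 49).
The posterior predictive for a window of length T is Negative Binomial with variance T·α'·(β'+T)/β'² = 7·66·56/2401 = 528/49.

528/49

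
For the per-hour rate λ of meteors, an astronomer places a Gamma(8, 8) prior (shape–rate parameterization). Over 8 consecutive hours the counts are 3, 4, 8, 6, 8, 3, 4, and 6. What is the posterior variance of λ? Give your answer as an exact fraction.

25/128

Total count: 3 + 4 + 8 + 6 + 8 + 3 + 4 + 6 = 42.
Total exposure: 8 hours.
Posterior: α' = 8 + 42 = 50, β' = 8 + 8 = 16.
Posterior variance = α'/β'² = 50/256 = 25/128.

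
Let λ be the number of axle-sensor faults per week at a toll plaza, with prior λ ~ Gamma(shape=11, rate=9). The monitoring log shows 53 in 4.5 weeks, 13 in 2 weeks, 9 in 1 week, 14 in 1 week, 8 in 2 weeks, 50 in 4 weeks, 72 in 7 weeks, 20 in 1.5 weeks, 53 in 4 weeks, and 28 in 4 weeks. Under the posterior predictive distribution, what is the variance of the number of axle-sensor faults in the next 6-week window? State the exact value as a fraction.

22839/400

Total count: 53 + 13 + 9 + 14 + 8 + 50 + 72 + 20 + 53 + 28 = 320.
Total exposure: 4.5 + 2 + 1 + 1 + 2 + 4 + 7 + 1.5 + 4 + 4 = 31 weeks.
Posterior: α' = 11 + 320 = 331, β' = 9 + 31 = 40.
The posterior predictive for a window of length T is Negative Binomial with variance T·α'·(β'+T)/β'² = 6·331·46/1600 = 22839/400.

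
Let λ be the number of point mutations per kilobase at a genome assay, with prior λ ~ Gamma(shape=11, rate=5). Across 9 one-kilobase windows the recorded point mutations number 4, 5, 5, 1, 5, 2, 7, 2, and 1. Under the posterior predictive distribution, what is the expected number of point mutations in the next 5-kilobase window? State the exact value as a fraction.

Total count: 4 + 5 + 5 + 1 + 5 + 2 + 7 + 2 + 1 = 32.
Total exposure: 9 kilobases.
By Gamma–Poisson conjugacy, the posterior is Gamma(α + Σx, β + Σt) = Gamma(11 + 32, 5 + 9) = Gamma(43, 14).
Predictive mean over a 5-kilobase window = T·E[λ|data] = 5·43/14 = 215/14.

215/14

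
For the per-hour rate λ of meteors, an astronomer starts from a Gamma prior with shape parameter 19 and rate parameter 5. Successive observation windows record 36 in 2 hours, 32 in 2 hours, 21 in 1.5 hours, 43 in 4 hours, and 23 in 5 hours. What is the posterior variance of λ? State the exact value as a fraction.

Total count: 36 + 32 + 21 + 43 + 23 = 155.
Total exposure: 2 + 2 + 1.5 + 4 + 5 = 14.5 hours.
Conjugate update: add total count to the shape and total exposure to the rate, giving Gamma(174, 39/2).
Posterior variance = α'/β'² = 174/(1521/4) = 232/507.

232/507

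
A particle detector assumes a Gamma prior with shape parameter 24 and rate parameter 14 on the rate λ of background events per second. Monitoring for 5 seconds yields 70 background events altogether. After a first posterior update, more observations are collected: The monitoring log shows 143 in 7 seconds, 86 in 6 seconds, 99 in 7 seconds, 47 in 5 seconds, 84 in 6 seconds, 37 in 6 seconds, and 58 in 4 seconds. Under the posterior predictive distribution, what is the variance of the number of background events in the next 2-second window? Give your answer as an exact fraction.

558/25

Total count 70 over total exposure 5 seconds.
After the first batch: Gamma(24 + 70, 14 + 5) = Gamma(94, 19).
Total count: 143 + 86 + 99 + 47 + 84 + 37 + 58 = 554.
Total exposure: 7 + 6 + 7 + 5 + 6 + 6 + 4 = 41 seconds.
After the second batch: Gamma(94 + 554, 19 + 41) = Gamma(648, 60).
The posterior predictive for a window of length T is Negative Binomial with variance T·α'·(β'+T)/β'² = 2·648·62/3600 = 558/25.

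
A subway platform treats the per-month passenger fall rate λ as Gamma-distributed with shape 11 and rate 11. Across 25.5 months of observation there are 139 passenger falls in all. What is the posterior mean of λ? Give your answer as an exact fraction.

300/73

Total count 139 over total exposure 25.5 months.
Gamma(α, β) with Poisson data over total exposure Σt gives posterior Gamma(α+Σx, β+Σt) = Gamma(150, 73/2).
Posterior mean = α'/β' = 150/(73/2) = 300/73.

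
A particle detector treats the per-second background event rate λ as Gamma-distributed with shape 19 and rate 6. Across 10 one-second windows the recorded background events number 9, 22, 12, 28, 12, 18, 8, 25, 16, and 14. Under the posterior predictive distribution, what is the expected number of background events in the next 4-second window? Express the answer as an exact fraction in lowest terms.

Total count: 9 + 22 + 12 + 28 + 12 + 18 + 8 + 25 + 16 + 14 = 164.
Total exposure: 10 seconds.
By Gamma–Poisson conjugacy, the posterior is Gamma(α + Σx, β + Σt) = Gamma(19 + 164, 6 + 10) = Gamma(183, 16).
Predictive mean over a 4-second window = T·E[λ|data] = 4·183/16 = 183/4.

183/4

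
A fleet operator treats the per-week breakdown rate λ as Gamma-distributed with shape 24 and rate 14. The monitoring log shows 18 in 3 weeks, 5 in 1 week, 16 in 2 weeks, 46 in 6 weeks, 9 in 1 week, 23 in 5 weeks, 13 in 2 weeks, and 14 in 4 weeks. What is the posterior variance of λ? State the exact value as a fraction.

42/361

Total count: 18 + 5 + 16 + 46 + 9 + 23 + 13 + 14 = 144.
Total exposure: 3 + 1 + 2 + 6 + 1 + 5 + 2 + 4 = 24 weeks.
The Gamma prior is conjugate for the Poisson rate, so λ | data ~ Gamma(24+144, 14+24) = Gamma(168, 38).
Posterior variance = α'/β'² = 168/1444 = 42/361.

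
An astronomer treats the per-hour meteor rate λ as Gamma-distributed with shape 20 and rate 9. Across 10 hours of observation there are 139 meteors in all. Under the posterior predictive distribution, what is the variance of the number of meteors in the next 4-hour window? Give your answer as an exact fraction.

14628/361

Total count 139 over total exposure 10 hours.
Posterior: α' = 20 + 139 = 159, β' = 9 + 10 = 19.
The posterior predictive for a window of length T is Negative Binomial with variance T·α'·(β'+T)/β'² = 4·159·23/361 = 14628/361.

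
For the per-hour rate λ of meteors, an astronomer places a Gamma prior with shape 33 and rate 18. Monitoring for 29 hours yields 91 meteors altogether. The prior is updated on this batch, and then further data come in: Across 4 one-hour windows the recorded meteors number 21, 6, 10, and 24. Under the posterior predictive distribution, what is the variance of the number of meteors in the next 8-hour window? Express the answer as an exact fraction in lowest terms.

Total count 91 over total exposure 29 hours.
After the first batch: Gamma(33 + 91, 18 + 29) = Gamma(124, 47).
Total count: 21 + 6 + 10 + 24 = 61.
Total exposure: 4 hours.
After the second batch: Gamma(124 + 61, 47 + 4) = Gamma(185, 51).
The posterior predictive for a window of length T is Negative Binomial with variance T·α'·(β'+T)/β'² = 8·185·59/2601 = 87320/2601.

87320/2601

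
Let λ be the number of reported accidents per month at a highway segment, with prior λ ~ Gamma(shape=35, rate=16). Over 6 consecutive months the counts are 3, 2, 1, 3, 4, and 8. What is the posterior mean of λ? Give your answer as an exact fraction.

28/11

Total count: 3 + 2 + 1 + 3 + 4 + 8 = 21.
Total exposure: 6 months.
Posterior: α' = 35 + 21 = 56, β' = 16 + 6 = 22.
Posterior mean = α'/β' = 56/22 = 28/11.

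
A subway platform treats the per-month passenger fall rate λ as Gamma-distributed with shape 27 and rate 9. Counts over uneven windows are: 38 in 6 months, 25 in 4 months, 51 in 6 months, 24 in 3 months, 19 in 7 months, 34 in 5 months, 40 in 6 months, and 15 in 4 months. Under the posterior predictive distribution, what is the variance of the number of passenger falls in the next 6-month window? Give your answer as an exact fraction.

22932/625

Total count: 38 + 25 + 51 + 24 + 19 + 34 + 40 + 15 = 246.
Total exposure: 6 + 4 + 6 + 3 + 7 + 5 + 6 + 4 = 41 months.
Gamma(α, β) with Poisson data over total exposure Σt gives posterior Gamma(α+Σx, β+Σt) = Gamma(273, 50).
The posterior predictive for a window of length T is Negative Binomial with variance T·α'·(β'+T)/β'² = 6·273·56/2500 = 22932/625.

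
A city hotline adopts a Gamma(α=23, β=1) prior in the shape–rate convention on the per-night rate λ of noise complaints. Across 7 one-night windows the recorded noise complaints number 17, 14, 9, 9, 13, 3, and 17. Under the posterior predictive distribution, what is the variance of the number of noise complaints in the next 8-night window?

210

Total count: 17 + 14 + 9 + 9 + 13 + 3 + 17 = 82.
Total exposure: 7 nights.
By Gamma–Poisson conjugacy, the posterior is Gamma(α + Σx, β + Σt) = Gamma(23 + 82, 1 + 7) = Gamma(105, 8).
The posterior predictive for a window of length T is Negative Binomial with variance T·α'·(β'+T)/β'² = 8·105·16/64 = 210.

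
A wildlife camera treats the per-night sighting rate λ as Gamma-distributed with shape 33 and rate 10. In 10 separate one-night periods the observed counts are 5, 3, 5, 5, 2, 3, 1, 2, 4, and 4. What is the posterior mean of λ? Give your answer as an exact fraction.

Total count: 5 + 3 + 5 + 5 + 2 + 3 + 1 + 2 + 4 + 4 = 34.
Total exposure: 10 nights.
Gamma(α, β) with Poisson data over total exposure Σt gives posterior Gamma(α+Σx, β+Σt) = Gamma(67, 20).
Posterior mean = α'/β' = 67/20.

67/20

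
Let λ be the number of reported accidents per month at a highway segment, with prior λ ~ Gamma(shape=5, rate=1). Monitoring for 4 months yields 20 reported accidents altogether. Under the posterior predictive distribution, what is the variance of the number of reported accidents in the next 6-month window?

66

Total count 20 over total exposure 4 months.
The Gamma prior is conjugate for the Poisson rate, so λ | data ~ Gamma(5+20, 1+4) = Gamma(25, 5).
The posterior predictive for a window of length T is Negative Binomial with variance T·α'·(β'+T)/β'² = 6·25·11/25 = 66.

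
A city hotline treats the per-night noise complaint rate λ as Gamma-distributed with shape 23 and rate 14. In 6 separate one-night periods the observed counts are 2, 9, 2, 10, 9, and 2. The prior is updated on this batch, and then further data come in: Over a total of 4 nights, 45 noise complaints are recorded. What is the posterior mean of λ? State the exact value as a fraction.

Total count: 2 + 9 + 2 + 10 + 9 + 2 = 34.
Total exposure: 6 nights.
After the first batch: Gamma(23 + 34, 14 + 6) = Gamma(57, 20).
Total count 45 over total exposure 4 nights.
After the second batch: Gamma(57 + 45, 20 + 4) = Gamma(102, 24).
Posterior mean = α'/β' = 102/24 = 17/4.

17/4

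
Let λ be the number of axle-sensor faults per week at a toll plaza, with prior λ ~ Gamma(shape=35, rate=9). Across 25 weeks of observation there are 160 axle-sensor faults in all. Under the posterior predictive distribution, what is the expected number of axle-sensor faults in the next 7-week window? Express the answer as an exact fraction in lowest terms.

1365/34

Total count 160 over total exposure 25 weeks.
The Gamma prior is conjugate for the Poisson rate, so λ | data ~ Gamma(35+160, 9+25) = Gamma(195, 34).
Predictive mean over a 7-week window = T·E[λ|data] = 7·195/34 = 1365/34.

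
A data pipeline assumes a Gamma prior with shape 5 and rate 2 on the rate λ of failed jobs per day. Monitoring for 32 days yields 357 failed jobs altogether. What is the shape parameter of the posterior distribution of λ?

Total count 357 over total exposure 32 days.
The Gamma prior is conjugate for the Poisson rate, so λ | data ~ Gamma(5+357, 2+32) = Gamma(362, 34).

362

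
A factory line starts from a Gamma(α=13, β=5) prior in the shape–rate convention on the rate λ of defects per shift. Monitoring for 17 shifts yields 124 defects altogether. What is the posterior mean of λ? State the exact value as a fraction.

137/22

Total count 124 over total exposure 17 shifts.
Posterior: α' = 13 + 124 = 137, β' = 5 + 17 = 22.
Posterior mean = α'/β' = 137/22.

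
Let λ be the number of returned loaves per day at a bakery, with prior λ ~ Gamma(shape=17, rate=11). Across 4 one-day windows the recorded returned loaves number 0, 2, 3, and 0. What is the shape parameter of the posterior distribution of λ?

Total count: 0 + 2 + 3 + 0 = 5.
Total exposure: 4 days.
Posterior: α' = 17 + 5 = 22, β' = 11 + 4 = 15.

22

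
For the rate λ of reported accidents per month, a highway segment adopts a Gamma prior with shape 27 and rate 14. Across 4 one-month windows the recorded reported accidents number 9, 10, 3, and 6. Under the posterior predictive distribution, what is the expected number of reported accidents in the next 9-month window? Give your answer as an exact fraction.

55/2

Total count: 9 + 10 + 3 + 6 = 28.
Total exposure: 4 months.
The Gamma prior is conjugate for the Poisson rate, so λ | data ~ Gamma(27+28, 14+4) = Gamma(55, 18).
Predictive mean over a 9-month window = T·E[λ|data] = 9·55/18 = 55/2.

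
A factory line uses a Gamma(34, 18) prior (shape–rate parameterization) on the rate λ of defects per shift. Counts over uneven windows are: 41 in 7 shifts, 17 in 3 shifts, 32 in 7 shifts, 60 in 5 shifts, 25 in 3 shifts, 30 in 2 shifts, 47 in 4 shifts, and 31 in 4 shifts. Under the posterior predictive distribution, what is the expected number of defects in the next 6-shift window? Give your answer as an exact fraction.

1902/53

Total count: 41 + 17 + 32 + 60 + 25 + 30 + 47 + 31 = 283.
Total exposure: 7 + 3 + 7 + 5 + 3 + 2 + 4 + 4 = 35 shifts.
Gamma(α, β) with Poisson data over total exposure Σt gives posterior Gamma(α+Σx, β+Σt) = Gamma(317, 53).
Predictive mean over a 6-shift window = T·E[λ|data] = 6·317/53 = 1902/53.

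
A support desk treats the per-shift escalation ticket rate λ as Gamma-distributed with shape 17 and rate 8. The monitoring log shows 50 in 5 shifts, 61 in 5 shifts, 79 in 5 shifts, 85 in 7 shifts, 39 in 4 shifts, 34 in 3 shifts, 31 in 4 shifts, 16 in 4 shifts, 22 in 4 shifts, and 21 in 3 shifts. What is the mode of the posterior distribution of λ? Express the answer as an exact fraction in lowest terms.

Total count: 50 + 61 + 79 + 85 + 39 + 34 + 31 + 16 + 22 + 21 = 438.
Total exposure: 5 + 5 + 5 + 7 + 4 + 3 + 4 + 4 + 4 + 3 = 44 shifts.
By Gamma–Poisson conjugacy, the posterior is Gamma(α + Σx, β + Σt) = Gamma(17 + 438, 8 + 44) = Gamma(455, 52).
Posterior mode = (α'−1)/β' = 454/52 = 227/26.

227/26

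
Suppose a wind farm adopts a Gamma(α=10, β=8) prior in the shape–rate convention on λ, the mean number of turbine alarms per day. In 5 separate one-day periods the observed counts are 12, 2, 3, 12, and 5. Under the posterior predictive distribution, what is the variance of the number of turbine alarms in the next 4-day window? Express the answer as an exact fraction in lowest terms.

Total count: 12 + 2 + 3 + 12 + 5 = 34.
Total exposure: 5 days.
The Gamma prior is conjugate for the Poisson rate, so λ | data ~ Gamma(10+34, 8+5) = Gamma(44, 13).
The posterior predictive for a window of length T is Negative Binomial with variance T·α'·(β'+T)/β'² = 4·44·17/169 = 2992/169.

2992/169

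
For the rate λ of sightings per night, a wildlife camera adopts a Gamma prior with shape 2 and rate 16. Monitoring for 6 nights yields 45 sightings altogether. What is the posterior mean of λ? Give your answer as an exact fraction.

Total count 45 over total exposure 6 nights.
Gamma(α, β) with Poisson data over total exposure Σt gives posterior Gamma(α+Σx, β+Σt) = Gamma(47, 22).
Posterior mean = α'/β' = 47/22.

47/22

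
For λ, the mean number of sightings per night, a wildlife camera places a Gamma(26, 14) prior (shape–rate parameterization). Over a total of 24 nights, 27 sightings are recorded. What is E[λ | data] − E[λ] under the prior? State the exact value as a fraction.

-123/266

Total count 27 over total exposure 24 nights.
Posterior: α' = 26 + 27 = 53, β' = 14 + 24 = 38.
Posterior mean = 53/38 = 53/38; prior mean = 26/14 = 13/7. Difference = 53/38 − 13/7 = -123/266.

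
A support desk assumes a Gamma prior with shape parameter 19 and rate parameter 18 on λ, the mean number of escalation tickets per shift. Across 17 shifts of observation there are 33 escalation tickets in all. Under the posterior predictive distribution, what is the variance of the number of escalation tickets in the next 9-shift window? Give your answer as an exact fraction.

Total count 33 over total exposure 17 shifts.
Posterior: α' = 19 + 33 = 52, β' = 18 + 17 = 35.
The posterior predictive for a window of length T is Negative Binomial with variance T·α'·(β'+T)/β'² = 9·52·44/1225 = 20592/1225.

20592/1225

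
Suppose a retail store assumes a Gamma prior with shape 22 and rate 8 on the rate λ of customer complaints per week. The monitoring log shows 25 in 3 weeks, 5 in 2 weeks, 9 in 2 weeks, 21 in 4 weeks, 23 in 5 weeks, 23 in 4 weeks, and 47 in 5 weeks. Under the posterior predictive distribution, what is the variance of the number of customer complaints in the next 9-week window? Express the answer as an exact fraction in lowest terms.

Total count: 25 + 5 + 9 + 21 + 23 + 23 + 47 = 153.
Total exposure: 3 + 2 + 2 + 4 + 5 + 4 + 5 = 25 weeks.
By Gamma–Poisson conjugacy, the posterior is Gamma(α + Σx, β + Σt) = Gamma(22 + 153, 8 + 25) = Gamma(175, 33).
The posterior predictive for a window of length T is Negative Binomial with variance T·α'·(β'+T)/β'² = 9·175·42/1089 = 7350/121.

7350/121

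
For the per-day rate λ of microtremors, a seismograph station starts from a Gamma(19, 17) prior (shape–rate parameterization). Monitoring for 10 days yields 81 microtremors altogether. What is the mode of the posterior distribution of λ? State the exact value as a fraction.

Total count 81 over total exposure 10 days.
Posterior: α' = 19 + 81 = 100, β' = 17 + 10 = 27.
Posterior mode = (α'−1)/β' = 99/27 = 11/3.

11/3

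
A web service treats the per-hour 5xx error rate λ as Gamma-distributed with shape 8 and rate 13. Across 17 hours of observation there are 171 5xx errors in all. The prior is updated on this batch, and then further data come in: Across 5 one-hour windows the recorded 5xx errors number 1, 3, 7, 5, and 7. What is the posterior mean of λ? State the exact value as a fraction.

202/35

Total count 171 over total exposure 17 hours.
After the first batch: Gamma(8 + 171, 13 + 17) = Gamma(179, 30).
Total count: 1 + 3 + 7 + 5 + 7 = 23.
Total exposure: 5 hours.
After the second batch: Gamma(179 + 23, 30 + 5) = Gamma(202, 35).
Posterior mean = α'/β' = 202/35.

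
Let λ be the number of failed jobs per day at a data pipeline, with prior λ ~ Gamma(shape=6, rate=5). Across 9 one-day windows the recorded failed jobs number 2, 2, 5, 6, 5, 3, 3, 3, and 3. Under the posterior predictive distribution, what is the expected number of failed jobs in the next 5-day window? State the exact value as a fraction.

Total count: 2 + 2 + 5 + 6 + 5 + 3 + 3 + 3 + 3 = 32.
Total exposure: 9 days.
Gamma(α, β) with Poisson data over total exposure Σt gives posterior Gamma(α+Σx, β+Σt) = Gamma(38, 14).
Predictive mean over a 5-day window = T·E[λ|data] = 5·38/14 = 95/7.

95/7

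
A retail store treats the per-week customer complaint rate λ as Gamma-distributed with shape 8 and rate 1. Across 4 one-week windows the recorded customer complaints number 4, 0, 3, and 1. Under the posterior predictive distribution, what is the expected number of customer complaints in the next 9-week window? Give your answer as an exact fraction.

144/5

Total count: 4 + 0 + 3 + 1 = 8.
Total exposure: 4 weeks.
The Gamma prior is conjugate for the Poisson rate, so λ | data ~ Gamma(8+8, 1+4) = Gamma(16, 5).
Predictive mean over a 9-week window = T·E[λ|data] = 9·16/5 = 144/5.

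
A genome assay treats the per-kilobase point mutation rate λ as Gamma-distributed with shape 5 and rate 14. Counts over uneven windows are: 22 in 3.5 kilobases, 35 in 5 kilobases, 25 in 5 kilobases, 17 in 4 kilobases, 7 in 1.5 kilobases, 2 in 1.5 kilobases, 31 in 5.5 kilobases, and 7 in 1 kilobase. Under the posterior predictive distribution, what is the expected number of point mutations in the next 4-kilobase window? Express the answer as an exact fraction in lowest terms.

604/41

Total count: 22 + 35 + 25 + 17 + 7 + 2 + 31 + 7 = 146.
Total exposure: 3.5 + 5 + 5 + 4 + 1.5 + 1.5 + 5.5 + 1 = 27 kilobases.
The Gamma prior is conjugate for the Poisson rate, so λ | data ~ Gamma(5+146, 14+27) = Gamma(151, 41).
Predictive mean over a 4-kilobase window = T·E[λ|data] = 4·151/41 = 604/41.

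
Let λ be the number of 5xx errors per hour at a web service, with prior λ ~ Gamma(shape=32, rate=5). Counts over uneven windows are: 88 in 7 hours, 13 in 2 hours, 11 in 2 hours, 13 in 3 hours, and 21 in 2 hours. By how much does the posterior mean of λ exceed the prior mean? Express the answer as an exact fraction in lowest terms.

218/105

Total count: 88 + 13 + 11 + 13 + 21 = 146.
Total exposure: 7 + 2 + 2 + 3 + 2 = 16 hours.
By Gamma–Poisson conjugacy, the posterior is Gamma(α + Σx, β + Σt) = Gamma(32 + 146, 5 + 16) = Gamma(178, 21).
Posterior mean = 178/21 = 178/21; prior mean = 32/5 = 32/5. Difference = 178/21 − 32/5 = 218/105.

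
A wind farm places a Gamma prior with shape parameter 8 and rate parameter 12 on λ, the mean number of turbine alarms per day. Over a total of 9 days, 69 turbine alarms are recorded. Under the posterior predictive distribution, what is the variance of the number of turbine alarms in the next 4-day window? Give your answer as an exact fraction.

Total count 69 over total exposure 9 days.
Gamma(α, β) with Poisson data over total exposure Σt gives posterior Gamma(α+Σx, β+Σt) = Gamma(77, 21).
The posterior predictive for a window of length T is Negative Binomial with variance T·α'·(β'+T)/β'² = 4·77·25/441 = 1100/63.

1100/63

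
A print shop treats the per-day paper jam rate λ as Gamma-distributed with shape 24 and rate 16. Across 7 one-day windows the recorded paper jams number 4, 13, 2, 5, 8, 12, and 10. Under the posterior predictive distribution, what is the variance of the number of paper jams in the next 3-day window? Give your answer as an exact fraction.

Total count: 4 + 13 + 2 + 5 + 8 + 12 + 10 = 54.
Total exposure: 7 days.
The Gamma prior is conjugate for the Poisson rate, so λ | data ~ Gamma(24+54, 16+7) = Gamma(78, 23).
The posterior predictive for a window of length T is Negative Binomial with variance T·α'·(β'+T)/β'² = 3·78·26/529 = 6084/529.

6084/529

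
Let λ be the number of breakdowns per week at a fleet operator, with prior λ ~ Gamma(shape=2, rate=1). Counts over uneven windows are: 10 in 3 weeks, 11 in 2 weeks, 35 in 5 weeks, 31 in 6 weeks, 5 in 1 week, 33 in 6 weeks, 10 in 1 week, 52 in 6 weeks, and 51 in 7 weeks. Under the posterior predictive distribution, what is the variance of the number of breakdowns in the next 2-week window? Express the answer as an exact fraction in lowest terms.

4800/361

Total count: 10 + 11 + 35 + 31 + 5 + 33 + 10 + 52 + 51 = 238.
Total exposure: 3 + 2 + 5 + 6 + 1 + 6 + 1 + 6 + 7 = 37 weeks.
Posterior: α' = 2 + 238 = 240, β' = 1 + 37 = 38.
The posterior predictive for a window of length T is Negative Binomial with variance T·α'·(β'+T)/β'² = 2·240·40/1444 = 4800/361.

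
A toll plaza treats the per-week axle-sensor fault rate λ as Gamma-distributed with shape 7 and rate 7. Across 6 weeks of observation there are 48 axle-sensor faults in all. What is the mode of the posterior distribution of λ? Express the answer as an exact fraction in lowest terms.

54/13

Total count 48 over total exposure 6 weeks.
Posterior: α' = 7 + 48 = 55, β' = 7 + 6 = 13.
Posterior mode = (α'−1)/β' = 54/13.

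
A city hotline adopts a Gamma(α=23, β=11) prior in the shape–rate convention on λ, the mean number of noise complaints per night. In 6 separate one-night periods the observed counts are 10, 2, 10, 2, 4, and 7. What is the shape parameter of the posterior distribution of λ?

Total count: 10 + 2 + 10 + 2 + 4 + 7 = 35.
Total exposure: 6 nights.
Posterior: α' = 23 + 35 = 58, β' = 11 + 6 = 17.

58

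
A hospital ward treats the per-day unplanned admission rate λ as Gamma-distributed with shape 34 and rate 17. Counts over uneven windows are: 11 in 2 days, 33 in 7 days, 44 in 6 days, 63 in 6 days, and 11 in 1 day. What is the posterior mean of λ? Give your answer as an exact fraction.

196/39

Total count: 11 + 33 + 44 + 63 + 11 = 162.
Total exposure: 2 + 7 + 6 + 6 + 1 = 22 days.
The Gamma prior is conjugate for the Poisson rate, so λ | data ~ Gamma(34+162, 17+22) = Gamma(196, 39).
Posterior mean = α'/β' = 196/39.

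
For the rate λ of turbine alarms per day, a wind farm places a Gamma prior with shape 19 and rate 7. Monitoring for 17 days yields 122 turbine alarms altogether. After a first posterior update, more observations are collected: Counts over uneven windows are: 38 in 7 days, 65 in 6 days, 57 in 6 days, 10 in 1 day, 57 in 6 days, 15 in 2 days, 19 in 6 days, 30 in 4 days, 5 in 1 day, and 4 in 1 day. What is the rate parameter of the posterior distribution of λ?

64

Total count 122 over total exposure 17 days.
After the first batch: Gamma(19 + 122, 7 + 17) = Gamma(141, 24).
Total count: 38 + 65 + 57 + 10 + 57 + 15 + 19 + 30 + 5 + 4 = 300.
Total exposure: 7 + 6 + 6 + 1 + 6 + 2 + 6 + 4 + 1 + 1 = 40 days.
After the second batch: Gamma(141 + 300, 24 + 40) = Gamma(441, 64).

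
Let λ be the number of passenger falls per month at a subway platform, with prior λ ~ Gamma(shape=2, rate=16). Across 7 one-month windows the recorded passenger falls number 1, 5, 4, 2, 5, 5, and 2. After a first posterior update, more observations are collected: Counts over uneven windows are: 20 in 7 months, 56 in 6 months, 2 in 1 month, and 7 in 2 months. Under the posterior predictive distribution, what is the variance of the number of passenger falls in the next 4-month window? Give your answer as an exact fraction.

Total count: 1 + 5 + 4 + 2 + 5 + 5 + 2 = 24.
Total exposure: 7 months.
After the first batch: Gamma(2 + 24, 16 + 7) = Gamma(26, 23).
Total count: 20 + 56 + 2 + 7 = 85.
Total exposure: 7 + 6 + 1 + 2 = 16 months.
After the second batch: Gamma(26 + 85, 23 + 16) = Gamma(111, 39).
The posterior predictive for a window of length T is Negative Binomial with variance T·α'·(β'+T)/β'² = 4·111·43/1521 = 6364/507.

6364/507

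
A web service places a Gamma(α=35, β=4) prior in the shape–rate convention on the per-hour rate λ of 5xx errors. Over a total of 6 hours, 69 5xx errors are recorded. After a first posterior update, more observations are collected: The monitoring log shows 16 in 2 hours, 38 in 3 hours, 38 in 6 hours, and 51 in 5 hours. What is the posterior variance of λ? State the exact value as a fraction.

Total count 69 over total exposure 6 hours.
After the first batch: Gamma(35 + 69, 4 + 6) = Gamma(104, 10).
Total count: 16 + 38 + 38 + 51 = 143.
Total exposure: 2 + 3 + 6 + 5 = 16 hours.
After the second batch: Gamma(104 + 143, 10 + 16) = Gamma(247, 26).
Posterior variance = α'/β'² = 247/676 = 19/52.

19/52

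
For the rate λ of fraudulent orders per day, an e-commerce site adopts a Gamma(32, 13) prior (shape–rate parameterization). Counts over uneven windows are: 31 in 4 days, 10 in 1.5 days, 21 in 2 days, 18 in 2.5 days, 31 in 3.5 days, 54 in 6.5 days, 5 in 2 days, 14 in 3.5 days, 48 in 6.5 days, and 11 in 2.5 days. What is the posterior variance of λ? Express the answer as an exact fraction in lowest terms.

Total count: 31 + 10 + 21 + 18 + 31 + 54 + 5 + 14 + 48 + 11 = 243.
Total exposure: 4 + 1.5 + 2 + 2.5 + 3.5 + 6.5 + 2 + 3.5 + 6.5 + 2.5 = 34.5 days.
The Gamma prior is conjugate for the Poisson rate, so λ | data ~ Gamma(32+243, 13+34.5) = Gamma(275, 95/2).
Posterior variance = α'/β'² = 275/(9025/4) = 44/361.

44/361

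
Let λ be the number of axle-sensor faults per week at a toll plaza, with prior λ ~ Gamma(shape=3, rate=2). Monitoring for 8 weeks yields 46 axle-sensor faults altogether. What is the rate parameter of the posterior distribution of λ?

Total count 46 over total exposure 8 weeks.
Conjugate update: add total count to the shape and total exposure to the rate, giving Gamma(49, 10).

10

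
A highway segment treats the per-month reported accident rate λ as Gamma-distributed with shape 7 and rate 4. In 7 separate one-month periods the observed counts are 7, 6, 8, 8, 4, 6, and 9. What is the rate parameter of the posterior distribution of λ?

Total count: 7 + 6 + 8 + 8 + 4 + 6 + 9 = 48.
Total exposure: 7 months.
Conjugate update: add total count to the shape and total exposure to the rate, giving Gamma(55, 11).

11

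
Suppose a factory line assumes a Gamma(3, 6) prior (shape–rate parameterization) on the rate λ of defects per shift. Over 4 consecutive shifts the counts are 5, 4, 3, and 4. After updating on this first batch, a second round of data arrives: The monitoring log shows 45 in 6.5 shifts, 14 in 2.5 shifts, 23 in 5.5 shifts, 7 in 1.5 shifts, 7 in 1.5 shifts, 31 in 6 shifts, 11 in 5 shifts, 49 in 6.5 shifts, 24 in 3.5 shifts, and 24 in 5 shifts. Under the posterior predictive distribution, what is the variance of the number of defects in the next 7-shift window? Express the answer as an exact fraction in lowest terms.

430276/11449

Total count: 5 + 4 + 3 + 4 = 16.
Total exposure: 4 shifts.
After the first batch: Gamma(3 + 16, 6 + 4) = Gamma(19, 10).
Total count: 45 + 14 + 23 + 7 + 7 + 31 + 11 + 49 + 24 + 24 = 235.
Total exposure: 6.5 + 2.5 + 5.5 + 1.5 + 1.5 + 6 + 5 + 6.5 + 3.5 + 5 = 43.5 shifts.
After the second batch: Gamma(19 + 235, 10 + 43.5) = Gamma(254, 107/2).
The posterior predictive for a window of length T is Negative Binomial with variance T·α'·(β'+T)/β'² = 7·254·(121/2)/(11449/4) = 430276/11449.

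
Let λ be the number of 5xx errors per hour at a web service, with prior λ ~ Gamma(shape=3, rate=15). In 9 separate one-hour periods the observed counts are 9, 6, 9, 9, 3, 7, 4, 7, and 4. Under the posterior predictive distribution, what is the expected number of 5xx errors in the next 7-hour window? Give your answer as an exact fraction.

427/24

Total count: 9 + 6 + 9 + 9 + 3 + 7 + 4 + 7 + 4 = 58.
Total exposure: 9 hours.
Posterior: α' = 3 + 58 = 61, β' = 15 + 9 = 24.
Predictive mean over a 7-hour window = T·E[λ|data] = 7·61/24 = 427/24.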